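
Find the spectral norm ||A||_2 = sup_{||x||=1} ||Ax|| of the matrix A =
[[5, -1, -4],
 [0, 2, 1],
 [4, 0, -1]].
||A||_2 ≈ 7.5613 (= sqrt(largest eigenvalue of A^T A))

||A||_2 = sigma_max(A) = sqrt(lambda_max(A^T A)). Form the symmetric matrix M = A^T A =
[[41, -5, -24],
 [-5, 5, 6],
 [-24, 6, 18]].
Its characteristic polynomial (trace, sum of principal 2x2 minors, determinant of M give the coefficients) is
  p(λ) = det(λ I - M) = λ^3 - 64λ^2 + 396λ - 324.
No integer candidate from the rational root theorem (±divisors of 324) is a root, so the roots are irrational. The cubic discriminant is Δ = 199155024 > 0, so there are three distinct real roots. p(0) = -324 and p(1) = 9 have opposite signs, so a root lies in (0, 1); Newton's method refines it to λ ≈ 0.967. p(5) = 181 and p(6) = -36 have opposite signs, so a root lies in (5, 6); Newton's method refines it to λ ≈ 5.8602. p(57) = -495 and p(58) = 2460 have opposite signs, so a root lies in (57, 58); Newton's method refines it to λ ≈ 57.1727. Check (Vieta): the three roots sum to 64, matching tr M = 64.
So the eigenvalues of A^T A are ≈ 0.967, 5.8602, 57.1727 (all ≥ 0, as they must be for A^T A). The largest is λ_max ≈ 57.1727, hence ||A||_2 = sqrt(λ_max) ≈ 7.5613.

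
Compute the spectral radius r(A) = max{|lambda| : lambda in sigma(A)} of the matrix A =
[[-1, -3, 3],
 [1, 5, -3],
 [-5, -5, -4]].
r(A) ≈ 5.0519

The eigenvalues of A are the roots of its characteristic polynomial. With M = A (coefficients from the trace, the sum of principal 2x2 minors, and det A):
  p(λ) = det(λ I - M) = λ^3 - 18λ - 38.
No integer candidate from the rational root theorem (±divisors of 38) is a root, so the roots are irrational. The cubic discriminant is Δ = -15660 < 0, so there is one real root and a complex-conjugate pair. p(5) = -3 and p(6) = 70 have opposite signs, so a root lies in (5, 6); Newton's method refines it to λ ≈ 5.0519. Dividing out (λ - (5.0519)) leaves approximately λ^2 + 5.0519λ + 7.5219. For λ^2 + 5.0519λ + 7.5219 the discriminant is -4.5657. It is negative, so the remaining roots are the complex-conjugate pair λ ≈ -2.526 ± 1.0684i. Their product equals the constant term, so |λ|^2 ≈ 7.5219 and |λ| ≈ 2.7426.
Thus the eigenvalues (to 4 decimals) are 5.0519 (modulus 5.0519); -2.526 ± 1.0684i (modulus 2.7426). The spectral radius is the largest modulus: r(A) ≈ 5.0519. (Cross-check: r(A) ≤ ||A||_2 ≈ 8.9471; equality holds whenever A is normal, though it can also hold for some non-normal A.)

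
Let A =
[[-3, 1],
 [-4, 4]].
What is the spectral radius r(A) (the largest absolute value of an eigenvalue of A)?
r(A) = (1 + sqrt(33))/2 ≈ 3.3723

The eigenvalues of A are the roots of its characteristic polynomial. With M = A (coefficients from the trace and determinant):
  p(λ) = det(λ I - M) = λ^2 - λ - 8.
For λ^2 - λ - 8 the discriminant is 33. It is nonnegative but not a perfect square, so the roots are real and irrational: λ = (1 ± sqrt(33))/2 ≈ 3.3723, -2.3723.
Thus the eigenvalues (to 4 decimals) are 3.3723 (modulus 3.3723); -2.3723 (modulus 2.3723). The spectral radius is the largest modulus: r(A) = (1 + sqrt(33))/2 ≈ 3.3723. (Cross-check: r(A) ≤ ||A||_2 ≈ 6.3574; equality holds whenever A is normal, though it can also hold for some non-normal A.)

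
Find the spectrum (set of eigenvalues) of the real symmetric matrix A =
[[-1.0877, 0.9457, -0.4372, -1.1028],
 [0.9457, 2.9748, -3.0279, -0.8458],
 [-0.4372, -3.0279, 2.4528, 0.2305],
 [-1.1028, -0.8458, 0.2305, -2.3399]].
sigma(A) ≈ {-3, -1, 0, 6}

A is real symmetric, so its spectrum consists of real eigenvalues. Expanding the characteristic polynomial of the displayed matrix gives
  det(λ I - A) = p(λ) = λ^4 + (-2)λ^3 + (-21)λ^2 + (-18)λ + (0).
Solving p(λ) = 0 yields eigenvalues ≈ -3, -1, 0, 6. (A is shown rounded to 4 decimals, so these recover the underlying integer eigenvalues to within that precision.)
Verification: the trace of A = 2 equals the sum of eigenvalues 2, and det(A) ≈ -0.0000 matches the eigenvalue product 0.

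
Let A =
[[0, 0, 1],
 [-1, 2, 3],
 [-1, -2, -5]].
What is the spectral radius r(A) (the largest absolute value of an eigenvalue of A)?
r(A) ≈ 3.5289

The eigenvalues of A are the roots of its characteristic polynomial. With M = A (coefficients from the trace, the sum of principal 2x2 minors, and det A):
  p(λ) = det(λ I - M) = λ^3 + 3λ^2 - 3λ - 4.
No integer candidate from the rational root theorem (±divisors of 4) is a root, so the roots are irrational. The cubic discriminant is Δ = 837 > 0, so there are three distinct real roots. p(-4) = -8 and p(-3) = 5 have opposite signs, so a root lies in (-4, -3); Newton's method refines it to λ ≈ -3.5289. p(-1) = 1 and p(0) = -4 have opposite signs, so a root lies in (-1, 0); Newton's method refines it to λ ≈ -0.8326. p(1) = -3 and p(2) = 10 have opposite signs, so a root lies in (1, 2); Newton's method refines it to λ ≈ 1.3615. Check (Vieta): the three roots sum to -3, matching tr M = -3.
Thus the eigenvalues (to 4 decimals) are -3.5289 (modulus 3.5289); -0.8326 (modulus 0.8326); 1.3615 (modulus 1.3615). The spectral radius is the largest modulus: r(A) ≈ 3.5289. (Cross-check: r(A) ≤ ||A||_2 ≈ 6.5204; equality holds whenever A is normal, though it can also hold for some non-normal A.)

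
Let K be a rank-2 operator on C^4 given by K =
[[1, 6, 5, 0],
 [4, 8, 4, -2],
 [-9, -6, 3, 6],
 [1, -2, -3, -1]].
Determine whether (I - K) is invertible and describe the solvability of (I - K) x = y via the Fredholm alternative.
(I - K) is invertible (det(I - K) = 72 ≠ 0), so for every y in C^4 the equation (I - K) x = y has a unique solution.

K has rank 2 and factors as K = U V^T = u1 v1^T + u2 v2^T with u1 = (-1, -2, 3, 0), v1 = (-3, -2, 1, 2), u2 = (2, 2, 0, -1), v2 = (-1, 2, 3, 1) (multiplying out reproduces the displayed K). The nonzero eigenvalues of U V^T coincide with those of the 2 x 2 matrix G = V^T U = [[v1·u1, v1·u2], [v2·u1, v2·u2]] = [[10, -12], [6, 1]], and by the Sylvester determinant identity det(I_4 - U V^T) = det(I_2 - V^T U) = det([[-9, 12], [-6, 0]]) = (-9)(0) - (12)(-6) = 72. (Direct check: I - K =
[[0, -6, -5, 0],
 [-4, -7, -4, 2],
 [9, 6, -2, -6],
 [-1, 2, 3, 2]]
has determinant 72.) The finite-dimensional Fredholm alternative says: either (I - K) is invertible, or ker(I - K) ≠ {0} and then range(I - K) = ker((I - K)^*)^⊥, with dim ker(I - K) = dim ker((I - K)^*). Since det(I - K) ≠ 0, 1 is not an eigenvalue of K and ker(I - K) = {0}, so we are in the first case: for every y there is a unique x = (I - K)^(-1) y. (Explicitly, by the Woodbury identity, (I - U V^T)^(-1) = I + U (I_2 - G)^(-1) V^T.)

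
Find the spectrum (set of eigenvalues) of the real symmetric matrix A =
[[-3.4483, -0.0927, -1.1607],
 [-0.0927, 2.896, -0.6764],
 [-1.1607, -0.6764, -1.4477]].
sigma(A) ≈ {-4, -1, 3}

A is real symmetric, so its spectrum consists of real eigenvalues. Expanding the characteristic polynomial of the displayed matrix gives
  det(λ I - A) = p(λ) = λ^3 + (2)λ^2 + (-11)λ + (-12).
Solving p(λ) = 0 yields eigenvalues ≈ -4, -1, 3. (A is shown rounded to 4 decimals, so these recover the underlying integer eigenvalues to within that precision.)
Verification: the trace of A = -2 equals the sum of eigenvalues -2, and det(A) ≈ 12.0001 matches the eigenvalue product 12.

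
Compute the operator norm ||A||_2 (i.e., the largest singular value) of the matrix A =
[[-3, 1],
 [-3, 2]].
||A||_2 = sqrt((23 + sqrt(493))/2) ≈ 4.7541 (= sqrt(largest eigenvalue of A^T A))

||A||_2 = sigma_max(A) = sqrt(lambda_max(A^T A)). Form the symmetric matrix M = A^T A =
[[18, -9],
 [-9, 5]].
Its characteristic polynomial (trace, determinant of M give the coefficients) is
  p(λ) = det(λ I - M) = λ^2 - 23λ + 9.
For λ^2 - 23λ + 9 the discriminant is 493. It is nonnegative but not a perfect square, so the roots are real and irrational: λ = (23 ± sqrt(493))/2 ≈ 22.6018, 0.3982.
So the eigenvalues of A^T A are ≈ 0.3982, 22.6018 (all ≥ 0, as they must be for A^T A). The largest is λ_max = (23 + sqrt(493))/2 ≈ 22.6018, hence ||A||_2 = sqrt(λ_max) = sqrt((23 + sqrt(493))/2) ≈ 4.7541.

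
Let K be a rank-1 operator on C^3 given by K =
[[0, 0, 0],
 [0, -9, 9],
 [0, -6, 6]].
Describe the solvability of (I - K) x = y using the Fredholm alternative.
(I - K) is invertible (det(I - K) = 4 ≠ 0), so for every y in C^3 the equation (I - K) x = y has a unique solution.

K has rank 1, so it is an outer product K = u v^T: every row of K is a multiple of one row vector. Reading off the entries, u = (0, 3, 2) and v = (0, -3, 3) (row i of K equals u_i·v^T). A rank-one matrix u v^T satisfies K u = u (v·u) and kills the (2)-dimensional subspace v^⊥, so its characteristic polynomial is lambda^2 (lambda - v·u) with v·u = tr K = -3. Hence the eigenvalues of I - K are 1 (multiplicity 2) and 1 - (-3) = 4, so det(I - K) = 4. (Direct check: I - K =
[[1, 0, 0],
 [0, 10, -9],
 [0, 6, -5]]
has determinant 4.) The finite-dimensional Fredholm alternative says: either (I - K) is invertible, or ker(I - K) ≠ {0} and then range(I - K) = ker((I - K)^*)^⊥, with dim ker(I - K) = dim ker((I - K)^*). Since det(I - K) ≠ 0, 1 is not an eigenvalue of K and ker(I - K) = {0}, so we are in the first case: for every y there is a unique x = (I - K)^(-1) y. Explicitly, by the Sherman–Morrison formula, (I - u v^T)^(-1) = I + u v^T/(1 - v·u), i.e. (I - K)^(-1) = I + K/(4).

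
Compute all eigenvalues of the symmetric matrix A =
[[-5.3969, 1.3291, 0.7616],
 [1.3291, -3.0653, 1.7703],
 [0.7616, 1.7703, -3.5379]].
sigma(A) ≈ {-6, -5, -1}

A is real symmetric, so its spectrum consists of real eigenvalues. Expanding the characteristic polynomial of the displayed matrix gives
  det(λ I - A) = p(λ) = λ^3 + (12)λ^2 + (41.001)λ + (30.0026).
Solving p(λ) = 0 yields eigenvalues ≈ -6, -5, -1. (A is shown rounded to 4 decimals, so these recover the underlying integer eigenvalues to within that precision.)
Verification: the trace of A = -12 equals the sum of eigenvalues -12, and det(A) ≈ -30.0026 matches the eigenvalue product -30.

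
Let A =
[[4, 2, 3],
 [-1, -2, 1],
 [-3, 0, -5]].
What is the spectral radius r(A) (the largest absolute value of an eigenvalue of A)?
r(A) = (5 + sqrt(13))/2 ≈ 4.3028

The eigenvalues of A are the roots of its characteristic polynomial. With M = A (coefficients from the trace, the sum of principal 2x2 minors, and det A):
  p(λ) = det(λ I - M) = λ^3 + 3λ^2 - 7λ - 6.
By the rational root theorem any rational root is an integer divisor of 6. Testing λ = 2: p(2) = 8 + 12 - 14 - 6 = 0, so λ = 2 is a root. Dividing out (λ - 2) leaves p(λ) = (λ - 2)(λ^2 + 5λ + 3). For λ^2 + 5λ + 3 the discriminant is 13. It is nonnegative but not a perfect square, so the roots are real and irrational: λ = (-5 ± sqrt(13))/2 ≈ -0.6972, -4.3028.
Thus the eigenvalues (to 4 decimals) are -0.6972 (modulus 0.6972); -4.3028 (modulus 4.3028); 2 (modulus 2). The spectral radius is the largest modulus: r(A) = (5 + sqrt(13))/2 ≈ 4.3028. (Cross-check: r(A) ≤ ||A||_2 ≈ 7.6605; equality holds whenever A is normal, though it can also hold for some non-normal A.)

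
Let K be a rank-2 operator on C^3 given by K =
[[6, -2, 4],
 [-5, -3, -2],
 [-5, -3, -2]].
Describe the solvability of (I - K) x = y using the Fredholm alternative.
(I - K) is invertible (det(I - K) = -20 ≠ 0), so for every y in C^3 the equation (I - K) x = y has a unique solution.

K has rank 2 and factors as K = U V^T = u1 v1^T + u2 v2^T with u1 = (0, 2, 2), v1 = (2, -3, 2), u2 = (-2, 3, 3), v2 = (-3, 1, -2) (multiplying out reproduces the displayed K). The nonzero eigenvalues of U V^T coincide with those of the 2 x 2 matrix G = V^T U = [[v1·u1, v1·u2], [v2·u1, v2·u2]] = [[-2, -7], [-2, 3]], and by the Sylvester determinant identity det(I_3 - U V^T) = det(I_2 - V^T U) = det([[3, 7], [2, -2]]) = (3)(-2) - (7)(2) = -20. (Direct check: I - K =
[[-5, 2, -4],
 [5, 4, 2],
 [5, 3, 3]]
has determinant -20.) The finite-dimensional Fredholm alternative says: either (I - K) is invertible, or ker(I - K) ≠ {0} and then range(I - K) = ker((I - K)^*)^⊥, with dim ker(I - K) = dim ker((I - K)^*). Since det(I - K) ≠ 0, 1 is not an eigenvalue of K and ker(I - K) = {0}, so we are in the first case: for every y there is a unique x = (I - K)^(-1) y. (Explicitly, by the Woodbury identity, (I - U V^T)^(-1) = I + U (I_2 - G)^(-1) V^T.)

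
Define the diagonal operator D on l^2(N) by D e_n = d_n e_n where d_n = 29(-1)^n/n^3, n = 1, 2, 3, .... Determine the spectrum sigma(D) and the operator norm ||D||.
sigma(D) = {29(-1)^n/n^3 : n ≥ 1} ∪ {0}; ||D|| = 29

A bounded diagonal operator on l^2 with diagonal entries d_n has spectrum equal to the closure of {d_n : n ≥ 1}: every d_n is an eigenvalue (with eigenvector e_n), so {d_n} ⊂ sigma(D); the spectrum is closed, so its closure is too; and for lambda not in the closure, (D - lambda I) has bounded inverse (the diagonal entries 1/(d_n - lambda) are bounded). For our sequence d_n = 29(-1)^n/n^3, n = 1, 2, 3, ...:
  - {d_n} = {29(-1)^n/n^3 : n ≥ 1}; the only limit point is 0
  - closure = {29(-1)^n/n^3 : n ≥ 1} ∪ {0}
For the norm: a diagonal operator has ||D|| = sup_n |d_n|. Here |d_n| = 29/n^3 is decreasing, so sup_n |d_n| = |d_1| = 29. So ||D|| = 29.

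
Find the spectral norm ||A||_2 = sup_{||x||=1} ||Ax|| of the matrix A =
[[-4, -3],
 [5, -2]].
||A||_2 = sqrt((54 + sqrt(800))/2) ≈ 6.4142 (= sqrt(largest eigenvalue of A^T A))

||A||_2 = sigma_max(A) = sqrt(lambda_max(A^T A)). Form the symmetric matrix M = A^T A =
[[41, 2],
 [2, 13]].
Its characteristic polynomial (trace, determinant of M give the coefficients) is
  p(λ) = det(λ I - M) = λ^2 - 54λ + 529.
For λ^2 - 54λ + 529 the discriminant is 800. It is nonnegative but not a perfect square, so the roots are real and irrational: λ = (54 ± sqrt(800))/2 ≈ 41.1421, 12.8579.
So the eigenvalues of A^T A are ≈ 12.8579, 41.1421 (all ≥ 0, as they must be for A^T A). The largest is λ_max = (54 + sqrt(800))/2 ≈ 41.1421, hence ||A||_2 = sqrt(λ_max) = sqrt((54 + sqrt(800))/2) ≈ 6.4142.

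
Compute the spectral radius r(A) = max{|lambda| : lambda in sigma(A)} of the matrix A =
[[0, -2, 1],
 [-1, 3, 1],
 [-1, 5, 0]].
r(A) = (3 + sqrt(33))/2 ≈ 4.3723

The eigenvalues of A are the roots of its characteristic polynomial. With M = A (coefficients from the trace, the sum of principal 2x2 minors, and det A):
  p(λ) = det(λ I - M) = λ^3 - 3λ^2 - 6λ.
The constant term is 0, so λ = 0 is a root. Dividing out λ leaves p(λ) = λ(λ^2 - 3λ - 6). For λ^2 - 3λ - 6 the discriminant is 33. It is nonnegative but not a perfect square, so the roots are real and irrational: λ = (3 ± sqrt(33))/2 ≈ 4.3723, -1.3723.
Thus the eigenvalues (to 4 decimals) are 4.3723 (modulus 4.3723); -1.3723 (modulus 1.3723); 0 (modulus 0). The spectral radius is the largest modulus: r(A) = (3 + sqrt(33))/2 ≈ 4.3723. (Cross-check: r(A) ≤ ||A||_2 ≈ 6.3036; equality holds whenever A is normal, though it can also hold for some non-normal A.)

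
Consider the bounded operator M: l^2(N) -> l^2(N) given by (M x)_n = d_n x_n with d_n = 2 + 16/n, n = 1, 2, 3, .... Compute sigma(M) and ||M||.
sigma(M) = {2 + 16/n : n ≥ 1} ∪ {2}; ||M|| = 18

A bounded diagonal operator on l^2 with diagonal entries d_n has spectrum equal to the closure of {d_n : n ≥ 1}: every d_n is an eigenvalue (with eigenvector e_n), so {d_n} ⊂ sigma(M); the spectrum is closed, so its closure is too; and for lambda not in the closure, (M - lambda I) has bounded inverse (the diagonal entries 1/(d_n - lambda) are bounded). For our sequence d_n = 2 + 16/n, n = 1, 2, 3, ...:
  - {d_n} = {2 + 16/n : n ≥ 1}; the only limit point is 2
  - closure = {2 + 16/n : n ≥ 1} ∪ {2}
For the norm: a diagonal operator has ||M|| = sup_n |d_n|. Here d_n = 2 + 16/n is positive and decreasing, so sup_n |d_n| = d_1 = 2 + 16 = 18. So ||M|| = 18.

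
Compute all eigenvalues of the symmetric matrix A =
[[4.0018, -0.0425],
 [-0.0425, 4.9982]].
sigma(A) ≈ {4, 5}

A is real symmetric, so its spectrum consists of real eigenvalues. Expanding the characteristic polynomial of the displayed matrix gives
  det(λ I - A) = p(λ) = λ^2 + (-9)λ + (20).
Solving p(λ) = 0 yields eigenvalues ≈ 4, 5. (A is shown rounded to 4 decimals, so these recover the underlying integer eigenvalues to within that precision.)
Verification: the trace of A = 9 equals the sum of eigenvalues 9, and det(A) ≈ 20.0000 matches the eigenvalue product 20.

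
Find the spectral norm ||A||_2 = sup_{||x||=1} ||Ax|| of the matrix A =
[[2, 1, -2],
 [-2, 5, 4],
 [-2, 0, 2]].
||A||_2 ≈ 7.1083 (= sqrt(largest eigenvalue of A^T A))

||A||_2 = sigma_max(A) = sqrt(lambda_max(A^T A)). Form the symmetric matrix M = A^T A =
[[12, -8, -16],
 [-8, 26, 18],
 [-16, 18, 24]].
Its characteristic polynomial (trace, sum of principal 2x2 minors, determinant of M give the coefficients) is
  p(λ) = det(λ I - M) = λ^3 - 62λ^2 + 580λ - 16.
No integer candidate from the rational root theorem (±divisors of 16) is a root, so the roots are irrational. The cubic discriminant is Δ = 507770176 > 0, so there are three distinct real roots. p(0) = -16 and p(1) = 503 have opposite signs, so a root lies in (0, 1); Newton's method refines it to λ ≈ 0.0277. p(11) = 193 and p(12) = -256 have opposite signs, so a root lies in (11, 12); Newton's method refines it to λ ≈ 11.445. p(50) = -1016 and p(51) = 953 have opposite signs, so a root lies in (50, 51); Newton's method refines it to λ ≈ 50.5273. Check (Vieta): the three roots sum to 62, matching tr M = 62.
So the eigenvalues of A^T A are ≈ 0.0277, 11.445, 50.5273 (all ≥ 0, as they must be for A^T A). The largest is λ_max ≈ 50.5273, hence ||A||_2 = sqrt(λ_max) ≈ 7.1083.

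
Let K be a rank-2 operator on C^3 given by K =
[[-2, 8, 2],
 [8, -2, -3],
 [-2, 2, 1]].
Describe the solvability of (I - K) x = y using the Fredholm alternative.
(I - K) is invertible (det(I - K) = -50 ≠ 0), so for every y in C^3 the equation (I - K) x = y has a unique solution.

K has rank 2 and factors as K = U V^T = u1 v1^T + u2 v2^T with u1 = (2, 2, 0), v1 = (1, 2, 0), u2 = (2, -3, 1), v2 = (-2, 2, 1) (multiplying out reproduces the displayed K). The nonzero eigenvalues of U V^T coincide with those of the 2 x 2 matrix G = V^T U = [[v1·u1, v1·u2], [v2·u1, v2·u2]] = [[6, -4], [0, -9]], and by the Sylvester determinant identity det(I_3 - U V^T) = det(I_2 - V^T U) = det([[-5, 4], [0, 10]]) = (-5)(10) - (4)(0) = -50. (Direct check: I - K =
[[3, -8, -2],
 [-8, 3, 3],
 [2, -2, 0]]
has determinant -50.) The finite-dimensional Fredholm alternative says: either (I - K) is invertible, or ker(I - K) ≠ {0} and then range(I - K) = ker((I - K)^*)^⊥, with dim ker(I - K) = dim ker((I - K)^*). Since det(I - K) ≠ 0, 1 is not an eigenvalue of K and ker(I - K) = {0}, so we are in the first case: for every y there is a unique x = (I - K)^(-1) y. (Explicitly, by the Woodbury identity, (I - U V^T)^(-1) = I + U (I_2 - G)^(-1) V^T.)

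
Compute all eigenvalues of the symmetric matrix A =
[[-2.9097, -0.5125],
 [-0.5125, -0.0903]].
sigma(A) ≈ {-3, 0}

A is real symmetric, so its spectrum consists of real eigenvalues. Expanding the characteristic polynomial of the displayed matrix gives
  det(λ I - A) = p(λ) = λ^2 + (3)λ + (0).
Solving p(λ) = 0 yields eigenvalues ≈ -3, 0. (A is shown rounded to 4 decimals, so these recover the underlying integer eigenvalues to within that precision.)
Verification: the trace of A = -3 equals the sum of eigenvalues -3, and det(A) ≈ 0.0001 matches the eigenvalue product 0.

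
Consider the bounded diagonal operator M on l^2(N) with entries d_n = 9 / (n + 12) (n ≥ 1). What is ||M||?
||M|| = 9/13 (attained at n = 1)

For M diagonal, ||M|| = sup_n |d_n| = sup_n 9/(n + 12). This is positive and strictly decreasing in n, so the supremum is attained at n = 1: d_1 = 9/(1 + 12) = 9/13. Hence ||M|| = 9/13.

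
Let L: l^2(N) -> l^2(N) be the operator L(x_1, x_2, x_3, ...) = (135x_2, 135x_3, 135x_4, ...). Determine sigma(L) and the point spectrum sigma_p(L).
sigma(L) = closed disk {z in C : |z| ≤ 135}; sigma_p(L) = open disk {z in C : |z| < 135}

Note L = 135·V where V is the unit left shift (V x)_k = x_{k+1}; so sigma(L) = 135·sigma(V) and ||L|| = 135||V||. ||L x||^2 = 18225sum_{k≥2} |x_k|^2 ≤ 18225||x||^2, with equality on {x : x_1 = 0}, so ||L|| = 135. For any lambda with |lambda| < 135, set r = lambda/135 (|r| < 1); the vector x = (1, r, r^2, ...) is in l^2 and satisfies L x = 135(r, r^2, ...) = lambda x, so lambda is an eigenvalue. On the boundary |lambda| = 135 the geometric series diverges, so no l^2 eigenvector exists, but these lambda lie in the approximate point spectrum. Hence sigma(L) is the closed disk of radius 135 and sigma_p(L) is the open disk.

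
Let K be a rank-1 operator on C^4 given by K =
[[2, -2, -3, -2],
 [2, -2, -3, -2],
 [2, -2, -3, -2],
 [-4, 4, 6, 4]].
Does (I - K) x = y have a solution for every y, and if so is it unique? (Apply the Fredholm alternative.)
(I - K) is singular (det(I - K) = 0, i.e. 1 ∈ sigma(K)). (I - K) x = y is solvable iff y ⊥ ker((I - K)^*) = span{(2, -2, -3, -2)}, i.e. iff 2y_1 - 2y_2 - 3y_3 - 2y_4 = 0. When solvable, the solutions are x = y + c·(1, 1, 1, -2), c arbitrary (ker(I - K) = span{(1, 1, 1, -2)}, dimension 1).

K has rank 1, so it is an outer product K = u v^T: every row of K is a multiple of one row vector. Reading off the entries, u = (1, 1, 1, -2) and v = (2, -2, -3, -2) (row i of K equals u_i·v^T). A rank-one matrix u v^T satisfies K u = u (v·u) and kills the (3)-dimensional subspace v^⊥, so its characteristic polynomial is lambda^3 (lambda - v·u) with v·u = tr K = 1. Hence the eigenvalues of I - K are 1 (multiplicity 3) and 1 - (1) = 0, so det(I - K) = 0. (Direct check: I - K =
[[-1, 2, 3, 2],
 [-2, 3, 3, 2],
 [-2, 2, 4, 2],
 [4, -4, -6, -3]]
has determinant 0.) So 1 is an eigenvalue of K and (I - K) is not invertible. The finite-dimensional Fredholm alternative says: either (I - K) is invertible, or ker(I - K) ≠ {0} and then range(I - K) = ker((I - K)^*)^⊥, with dim ker(I - K) = dim ker((I - K)^*). We are in the second case, so we need both kernels. Kernel of I - K: (I - K) u = u - u (v·u) = u - u = 0, so ker(I - K) = span{u} = span{(1, 1, 1, -2)} (it is exactly 1-dimensional because rank(I - K) = 3). Kernel of the adjoint: K is real, so (I - K)^* = I - K^T = I - v u^T, and (I - v u^T) v = v - v (u·v) = 0; hence ker((I - K)^*) = span{v} = span{(2, -2, -3, -2)}. Therefore (I - K) x = y is solvable iff <y, v> = 0, i.e. iff 2y_1 - 2y_2 - 3y_3 - 2y_4 = 0. When this holds, K y = u (v·y) = 0, so (I - K) y = y and x = y is a particular solution; the full solution set is the line x = y + c·u = y + c·(1, 1, 1, -2), c ∈ C.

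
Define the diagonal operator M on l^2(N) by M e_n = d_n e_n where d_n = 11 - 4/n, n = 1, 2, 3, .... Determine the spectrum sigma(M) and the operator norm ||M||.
sigma(M) = {11 - 4/n : n ≥ 1} ∪ {11}; ||M|| = 11

A bounded diagonal operator on l^2 with diagonal entries d_n has spectrum equal to the closure of {d_n : n ≥ 1}: every d_n is an eigenvalue (with eigenvector e_n), so {d_n} ⊂ sigma(M); the spectrum is closed, so its closure is too; and for lambda not in the closure, (M - lambda I) has bounded inverse (the diagonal entries 1/(d_n - lambda) are bounded). For our sequence d_n = 11 - 4/n, n = 1, 2, 3, ...:
  - {d_n} = {11 - 4/n : n ≥ 1}; the only limit point is 11
  - closure = {11 - 4/n : n ≥ 1} ∪ {11}
For the norm: a diagonal operator has ||M|| = sup_n |d_n|. Here d_n = 11 - 4/n increases monotonically from d_1 = 7 toward 11, with all terms in [7, 11); so sup_n |d_n| = 11 (the supremum is the limit, not attained). So ||M|| = 11.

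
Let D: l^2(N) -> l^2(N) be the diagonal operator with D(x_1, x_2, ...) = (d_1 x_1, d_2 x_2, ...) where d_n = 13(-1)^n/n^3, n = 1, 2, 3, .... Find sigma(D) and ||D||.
sigma(D) = {13(-1)^n/n^3 : n ≥ 1} ∪ {0}; ||D|| = 13

A bounded diagonal operator on l^2 with diagonal entries d_n has spectrum equal to the closure of {d_n : n ≥ 1}: every d_n is an eigenvalue (with eigenvector e_n), so {d_n} ⊂ sigma(D); the spectrum is closed, so its closure is too; and for lambda not in the closure, (D - lambda I) has bounded inverse (the diagonal entries 1/(d_n - lambda) are bounded). For our sequence d_n = 13(-1)^n/n^3, n = 1, 2, 3, ...:
  - {d_n} = {13(-1)^n/n^3 : n ≥ 1}; the only limit point is 0
  - closure = {13(-1)^n/n^3 : n ≥ 1} ∪ {0}
For the norm: a diagonal operator has ||D|| = sup_n |d_n|. Here |d_n| = 13/n^3 is decreasing, so sup_n |d_n| = |d_1| = 13. So ||D|| = 13.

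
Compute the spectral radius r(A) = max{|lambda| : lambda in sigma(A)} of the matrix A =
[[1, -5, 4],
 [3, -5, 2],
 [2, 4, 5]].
r(A) ≈ 6.9812

The eigenvalues of A are the roots of its characteristic polynomial. With M = A (coefficients from the trace, the sum of principal 2x2 minors, and det A):
  p(λ) = det(λ I - M) = λ^3 - λ^2 - 26λ - 110.
No integer candidate from the rational root theorem (±divisors of 110) is a root, so the roots are irrational. The cubic discriminant is Δ = -307640 < 0, so there is one real root and a complex-conjugate pair. p(6) = -86 and p(7) = 2 have opposite signs, so a root lies in (6, 7); Newton's method refines it to λ ≈ 6.9812. Dividing out (λ - (6.9812)) leaves approximately λ^2 + 5.9812λ + 15.7565. For λ^2 + 5.9812λ + 15.7565 the discriminant is -27.2508. It is negative, so the remaining roots are the complex-conjugate pair λ ≈ -2.9906 ± 2.6101i. Their product equals the constant term, so |λ|^2 ≈ 15.7565 and |λ| ≈ 3.9694.
Thus the eigenvalues (to 4 decimals) are 6.9812 (modulus 6.9812); -2.9906 ± 2.6101i (modulus 3.9694). The spectral radius is the largest modulus: r(A) ≈ 6.9812. (Cross-check: r(A) ≤ ||A||_2 ≈ 8.7241; equality holds whenever A is normal, though it can also hold for some non-normal A.)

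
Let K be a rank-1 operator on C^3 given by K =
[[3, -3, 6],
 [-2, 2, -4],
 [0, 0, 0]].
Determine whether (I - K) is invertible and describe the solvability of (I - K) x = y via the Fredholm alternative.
(I - K) is invertible (det(I - K) = -4 ≠ 0), so for every y in C^3 the equation (I - K) x = y has a unique solution.

K has rank 1, so it is an outer product K = u v^T: every row of K is a multiple of one row vector. Reading off the entries, u = (-3, 2, 0) and v = (-1, 1, -2) (row i of K equals u_i·v^T). A rank-one matrix u v^T satisfies K u = u (v·u) and kills the (2)-dimensional subspace v^⊥, so its characteristic polynomial is lambda^2 (lambda - v·u) with v·u = tr K = 5. Hence the eigenvalues of I - K are 1 (multiplicity 2) and 1 - (5) = -4, so det(I - K) = -4. (Direct check: I - K =
[[-2, 3, -6],
 [2, -1, 4],
 [0, 0, 1]]
has determinant -4.) The finite-dimensional Fredholm alternative says: either (I - K) is invertible, or ker(I - K) ≠ {0} and then range(I - K) = ker((I - K)^*)^⊥, with dim ker(I - K) = dim ker((I - K)^*). Since det(I - K) ≠ 0, 1 is not an eigenvalue of K and ker(I - K) = {0}, so we are in the first case: for every y there is a unique x = (I - K)^(-1) y. Explicitly, by the Sherman–Morrison formula, (I - u v^T)^(-1) = I + u v^T/(1 - v·u), i.e. (I - K)^(-1) = I + K/(-4).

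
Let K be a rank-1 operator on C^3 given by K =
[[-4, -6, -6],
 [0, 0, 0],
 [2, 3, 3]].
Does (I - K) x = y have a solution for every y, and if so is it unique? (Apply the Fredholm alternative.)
(I - K) is invertible (det(I - K) = 2 ≠ 0), so for every y in C^3 the equation (I - K) x = y has a unique solution.

K has rank 1, so it is an outer product K = u v^T: every row of K is a multiple of one row vector. Reading off the entries, u = (2, 0, -1) and v = (-2, -3, -3) (row i of K equals u_i·v^T). A rank-one matrix u v^T satisfies K u = u (v·u) and kills the (2)-dimensional subspace v^⊥, so its characteristic polynomial is lambda^2 (lambda - v·u) with v·u = tr K = -1. Hence the eigenvalues of I - K are 1 (multiplicity 2) and 1 - (-1) = 2, so det(I - K) = 2. (Direct check: I - K =
[[5, 6, 6],
 [0, 1, 0],
 [-2, -3, -2]]
has determinant 2.) The finite-dimensional Fredholm alternative says: either (I - K) is invertible, or ker(I - K) ≠ {0} and then range(I - K) = ker((I - K)^*)^⊥, with dim ker(I - K) = dim ker((I - K)^*). Since det(I - K) ≠ 0, 1 is not an eigenvalue of K and ker(I - K) = {0}, so we are in the first case: for every y there is a unique x = (I - K)^(-1) y. Explicitly, by the Sherman–Morrison formula, (I - u v^T)^(-1) = I + u v^T/(1 - v·u), i.e. (I - K)^(-1) = I + K/(2).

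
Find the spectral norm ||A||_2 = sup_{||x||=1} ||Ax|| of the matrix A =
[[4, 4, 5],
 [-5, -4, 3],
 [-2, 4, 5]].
||A||_2 ≈ 9.3751 (= sqrt(largest eigenvalue of A^T A))

||A||_2 = sigma_max(A) = sqrt(lambda_max(A^T A)). Form the symmetric matrix M = A^T A =
[[45, 28, -5],
 [28, 48, 28],
 [-5, 28, 59]].
Its characteristic polynomial (trace, sum of principal 2x2 minors, determinant of M give the coefficients) is
  p(λ) = det(λ I - M) = λ^3 - 152λ^2 + 6054λ - 36864.
No integer candidate from the rational root theorem (±divisors of 36864) is a root, so the roots are irrational. The cubic discriminant is Δ = 15321108384 > 0, so there are three distinct real roots. p(7) = -1591 and p(8) = 2352 have opposite signs, so a root lies in (7, 8); Newton's method refines it to λ ≈ 7.3956. p(56) = 1104 and p(57) = -441 have opposite signs, so a root lies in (56, 57); Newton's method refines it to λ ≈ 56.7122. p(87) = -2151 and p(88) = 272 have opposite signs, so a root lies in (87, 88); Newton's method refines it to λ ≈ 87.8921. Check (Vieta): the three roots sum to 152, matching tr M = 152.
So the eigenvalues of A^T A are ≈ 7.3956, 56.7122, 87.8921 (all ≥ 0, as they must be for A^T A). The largest is λ_max ≈ 87.8921, hence ||A||_2 = sqrt(λ_max) ≈ 9.3751.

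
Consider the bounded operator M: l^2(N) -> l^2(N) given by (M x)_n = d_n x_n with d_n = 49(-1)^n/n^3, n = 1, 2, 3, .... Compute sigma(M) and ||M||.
sigma(M) = {49(-1)^n/n^3 : n ≥ 1} ∪ {0}; ||M|| = 49

A bounded diagonal operator on l^2 with diagonal entries d_n has spectrum equal to the closure of {d_n : n ≥ 1}: every d_n is an eigenvalue (with eigenvector e_n), so {d_n} ⊂ sigma(M); the spectrum is closed, so its closure is too; and for lambda not in the closure, (M - lambda I) has bounded inverse (the diagonal entries 1/(d_n - lambda) are bounded). For our sequence d_n = 49(-1)^n/n^3, n = 1, 2, 3, ...:
  - {d_n} = {49(-1)^n/n^3 : n ≥ 1}; the only limit point is 0
  - closure = {49(-1)^n/n^3 : n ≥ 1} ∪ {0}
For the norm: a diagonal operator has ||M|| = sup_n |d_n|. Here |d_n| = 49/n^3 is decreasing, so sup_n |d_n| = |d_1| = 49. So ||M|| = 49.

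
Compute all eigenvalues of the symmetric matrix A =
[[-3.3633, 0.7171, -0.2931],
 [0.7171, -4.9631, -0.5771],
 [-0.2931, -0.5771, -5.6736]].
sigma(A) ≈ {-6, -5, -3}

A is real symmetric, so its spectrum consists of real eigenvalues. Expanding the characteristic polynomial of the displayed matrix gives
  det(λ I - A) = p(λ) = λ^3 + (14)λ^2 + (63)λ + (90).
Solving p(λ) = 0 yields eigenvalues ≈ -6, -5, -3. (A is shown rounded to 4 decimals, so these recover the underlying integer eigenvalues to within that precision.)
Verification: the trace of A = -14 equals the sum of eigenvalues -14, and det(A) ≈ -89.9993 matches the eigenvalue product -90.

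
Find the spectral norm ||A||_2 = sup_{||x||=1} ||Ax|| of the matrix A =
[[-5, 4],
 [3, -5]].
||A||_2 = sqrt((75 + sqrt(4949))/2) ≈ 8.5249 (= sqrt(largest eigenvalue of A^T A))

||A||_2 = sigma_max(A) = sqrt(lambda_max(A^T A)). Form the symmetric matrix M = A^T A =
[[34, -35],
 [-35, 41]].
Its characteristic polynomial (trace, determinant of M give the coefficients) is
  p(λ) = det(λ I - M) = λ^2 - 75λ + 169.
For λ^2 - 75λ + 169 the discriminant is 4949. It is nonnegative but not a perfect square, so the roots are real and irrational: λ = (75 ± sqrt(4949))/2 ≈ 72.6746, 2.3254.
So the eigenvalues of A^T A are ≈ 2.3254, 72.6746 (all ≥ 0, as they must be for A^T A). The largest is λ_max = (75 + sqrt(4949))/2 ≈ 72.6746, hence ||A||_2 = sqrt(λ_max) = sqrt((75 + sqrt(4949))/2) ≈ 8.5249.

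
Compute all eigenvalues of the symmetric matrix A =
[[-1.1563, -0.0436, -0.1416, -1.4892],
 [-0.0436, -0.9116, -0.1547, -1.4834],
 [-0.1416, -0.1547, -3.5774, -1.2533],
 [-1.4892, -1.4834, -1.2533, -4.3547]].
sigma(A) ≈ {-6, -3, -1, 0}

A is real symmetric, so its spectrum consists of real eigenvalues. Expanding the characteristic polynomial of the displayed matrix gives
  det(λ I - A) = p(λ) = λ^4 + (10)λ^3 + (27)λ^2 + (18.0018)λ + (0).
Solving p(λ) = 0 yields eigenvalues ≈ -6, -3, -1, 0. (A is shown rounded to 4 decimals, so these recover the underlying integer eigenvalues to within that precision.)
Verification: the trace of A = -10 equals the sum of eigenvalues -10, and det(A) ≈ 0.0006 matches the eigenvalue product 0.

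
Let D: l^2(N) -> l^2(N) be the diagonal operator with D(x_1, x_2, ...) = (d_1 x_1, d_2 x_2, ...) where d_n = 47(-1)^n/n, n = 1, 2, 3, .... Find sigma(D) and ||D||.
sigma(D) = {47(-1)^n/n : n ≥ 1} ∪ {0}; ||D|| = 47

A bounded diagonal operator on l^2 with diagonal entries d_n has spectrum equal to the closure of {d_n : n ≥ 1}: every d_n is an eigenvalue (with eigenvector e_n), so {d_n} ⊂ sigma(D); the spectrum is closed, so its closure is too; and for lambda not in the closure, (D - lambda I) has bounded inverse (the diagonal entries 1/(d_n - lambda) are bounded). For our sequence d_n = 47(-1)^n/n, n = 1, 2, 3, ...:
  - {d_n} = {47(-1)^n/n : n ≥ 1}; the only limit point is 0
  - closure = {47(-1)^n/n : n ≥ 1} ∪ {0}
For the norm: a diagonal operator has ||D|| = sup_n |d_n|. Here |d_n| = 47/n is decreasing, so sup_n |d_n| = |d_1| = 47. So ||D|| = 47.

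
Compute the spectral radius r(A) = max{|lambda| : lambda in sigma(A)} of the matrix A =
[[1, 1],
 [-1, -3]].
r(A) = (2 + sqrt(12))/2 ≈ 2.7321

The eigenvalues of A are the roots of its characteristic polynomial. With M = A (coefficients from the trace and determinant):
  p(λ) = det(λ I - M) = λ^2 + 2λ - 2.
For λ^2 + 2λ - 2 the discriminant is 12. It is nonnegative but not a perfect square, so the roots are real and irrational: λ = (-2 ± sqrt(12))/2 ≈ 0.7321, -2.7321.
Thus the eigenvalues (to 4 decimals) are 0.7321 (modulus 0.7321); -2.7321 (modulus 2.7321). The spectral radius is the largest modulus: r(A) = (2 + sqrt(12))/2 ≈ 2.7321. (Cross-check: r(A) ≤ ||A||_2 ≈ 3.4142; equality holds whenever A is normal, though it can also hold for some non-normal A.)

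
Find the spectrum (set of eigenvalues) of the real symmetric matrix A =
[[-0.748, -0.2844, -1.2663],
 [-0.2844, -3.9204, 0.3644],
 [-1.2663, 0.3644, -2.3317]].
sigma(A) ≈ {-4, -3, 0}

A is real symmetric, so its spectrum consists of real eigenvalues. Expanding the characteristic polynomial of the displayed matrix gives
  det(λ I - A) = p(λ) = λ^3 + (7)λ^2 + (12)λ + (0).
Solving p(λ) = 0 yields eigenvalues ≈ -4, -3, 0. (A is shown rounded to 4 decimals, so these recover the underlying integer eigenvalues to within that precision.)
Verification: the trace of A = -7 equals the sum of eigenvalues -7, and det(A) ≈ -0.0008 matches the eigenvalue product 0.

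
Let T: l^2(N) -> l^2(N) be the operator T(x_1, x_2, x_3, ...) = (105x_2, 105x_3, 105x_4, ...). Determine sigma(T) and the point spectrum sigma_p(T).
sigma(T) = closed disk {z in C : |z| ≤ 105}; sigma_p(T) = open disk {z in C : |z| < 105}

Note T = 105·V where V is the unit left shift (V x)_k = x_{k+1}; so sigma(T) = 105·sigma(V) and ||T|| = 105||V||. ||T x||^2 = 11025sum_{k≥2} |x_k|^2 ≤ 11025||x||^2, with equality on {x : x_1 = 0}, so ||T|| = 105. For any lambda with |lambda| < 105, set r = lambda/105 (|r| < 1); the vector x = (1, r, r^2, ...) is in l^2 and satisfies T x = 105(r, r^2, ...) = lambda x, so lambda is an eigenvalue. On the boundary |lambda| = 105 the geometric series diverges, so no l^2 eigenvector exists, but these lambda lie in the approximate point spectrum. Hence sigma(T) is the closed disk of radius 105 and sigma_p(T) is the open disk.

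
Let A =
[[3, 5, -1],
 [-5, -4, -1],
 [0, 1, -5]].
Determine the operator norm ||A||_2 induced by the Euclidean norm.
||A||_2 ≈ 8.5699 (= sqrt(largest eigenvalue of A^T A))

||A||_2 = sigma_max(A) = sqrt(lambda_max(A^T A)). Form the symmetric matrix M = A^T A =
[[34, 35, 2],
 [35, 42, -6],
 [2, -6, 27]].
Its characteristic polynomial (trace, sum of principal 2x2 minors, determinant of M give the coefficients) is
  p(λ) = det(λ I - M) = λ^3 - 103λ^2 + 2215λ - 3249.
No integer candidate from the rational root theorem (±divisors of 3249) is a root, so the roots are irrational. The cubic discriminant is Δ = 7437271296 > 0, so there are three distinct real roots. p(1) = -1136 and p(2) = 777 have opposite signs, so a root lies in (1, 2); Newton's method refines it to λ ≈ 1.5813. p(27) = 1152 and p(28) = -29 have opposite signs, so a root lies in (27, 28); Newton's method refines it to λ ≈ 27.9758. p(73) = -1424 and p(74) = 1857 have opposite signs, so a root lies in (73, 74); Newton's method refines it to λ ≈ 73.4428. Check (Vieta): the three roots sum to 103, matching tr M = 103.
So the eigenvalues of A^T A are ≈ 1.5813, 27.9758, 73.4428 (all ≥ 0, as they must be for A^T A). The largest is λ_max ≈ 73.4428, hence ||A||_2 = sqrt(λ_max) ≈ 8.5699.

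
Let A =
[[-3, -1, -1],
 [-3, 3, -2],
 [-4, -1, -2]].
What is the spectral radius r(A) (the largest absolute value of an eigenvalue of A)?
r(A) ≈ 5.2017

The eigenvalues of A are the roots of its characteristic polynomial. With M = A (coefficients from the trace, the sum of principal 2x2 minors, and det A):
  p(λ) = det(λ I - M) = λ^3 + 2λ^2 - 18λ - 7.
No integer candidate from the rational root theorem (±divisors of 7) is a root, so the roots are irrational. The cubic discriminant is Δ = 28061 > 0, so there are three distinct real roots. p(-6) = -43 and p(-5) = 8 have opposite signs, so a root lies in (-6, -5); Newton's method refines it to λ ≈ -5.2017. p(-1) = 12 and p(0) = -7 have opposite signs, so a root lies in (-1, 0); Newton's method refines it to λ ≈ -0.3761. p(3) = -16 and p(4) = 17 have opposite signs, so a root lies in (3, 4); Newton's method refines it to λ ≈ 3.5778. Check (Vieta): the three roots sum to -2, matching tr M = -2.
Thus the eigenvalues (to 4 decimals) are -5.2017 (modulus 5.2017); -0.3761 (modulus 0.3761); 3.5778 (modulus 3.5778). The spectral radius is the largest modulus: r(A) ≈ 5.2017. (Cross-check: r(A) ≤ ||A||_2 ≈ 6.5506; equality holds whenever A is normal, though it can also hold for some non-normal A.)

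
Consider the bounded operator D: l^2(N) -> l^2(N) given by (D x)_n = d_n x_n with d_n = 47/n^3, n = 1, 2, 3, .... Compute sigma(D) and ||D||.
sigma(D) = {47/n^3 : n ≥ 1} ∪ {0}; ||D|| = 47

A bounded diagonal operator on l^2 with diagonal entries d_n has spectrum equal to the closure of {d_n : n ≥ 1}: every d_n is an eigenvalue (with eigenvector e_n), so {d_n} ⊂ sigma(D); the spectrum is closed, so its closure is too; and for lambda not in the closure, (D - lambda I) has bounded inverse (the diagonal entries 1/(d_n - lambda) are bounded). For our sequence d_n = 47/n^3, n = 1, 2, 3, ...:
  - {d_n} = {47/n^3 : n ≥ 1}; the only limit point is 0
  - closure = {47/n^3 : n ≥ 1} ∪ {0}
For the norm: a diagonal operator has ||D|| = sup_n |d_n|. Here d_n = 47/n^3 is positive and decreasing, so sup_n |d_n| = d_1 = 47. So ||D|| = 47.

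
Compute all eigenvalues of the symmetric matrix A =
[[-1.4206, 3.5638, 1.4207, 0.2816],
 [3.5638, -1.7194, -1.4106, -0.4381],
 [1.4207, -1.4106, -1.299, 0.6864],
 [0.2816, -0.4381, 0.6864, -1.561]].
sigma(A) ≈ {-6, -2, 0, 2}

A is real symmetric, so its spectrum consists of real eigenvalues. Expanding the characteristic polynomial of the displayed matrix gives
  det(λ I - A) = p(λ) = λ^4 + (6)λ^3 + (-4)λ^2 + (-24)λ + (0).
Solving p(λ) = 0 yields eigenvalues ≈ -6, -2, 0, 2. (A is shown rounded to 4 decimals, so these recover the underlying integer eigenvalues to within that precision.)
Verification: the trace of A = -6 equals the sum of eigenvalues -6, and det(A) ≈ 0.0004 matches the eigenvalue product 0.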